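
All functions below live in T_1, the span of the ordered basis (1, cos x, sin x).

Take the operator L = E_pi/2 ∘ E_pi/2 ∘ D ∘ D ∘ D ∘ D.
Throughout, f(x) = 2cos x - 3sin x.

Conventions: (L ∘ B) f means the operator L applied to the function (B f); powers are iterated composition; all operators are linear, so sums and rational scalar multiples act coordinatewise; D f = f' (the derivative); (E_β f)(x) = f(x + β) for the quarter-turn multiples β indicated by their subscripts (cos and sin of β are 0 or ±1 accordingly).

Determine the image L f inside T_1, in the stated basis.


D f = -3cos x - 2sin x
D D f = -2cos x + 3sin x
D (D ∘ D) f = 3cos x + 2sin x
D D (D ∘ D) f = 2cos x - 3sin x
E_pi/2 D D (D ∘ D) f = -3cos x - 2sin x
E_pi/2 (E_pi/2 ∘ D ∘ D) (D ∘ D) f = -2cos x + 3sin x

the image equals g(x) = -2cos x + 3sin x


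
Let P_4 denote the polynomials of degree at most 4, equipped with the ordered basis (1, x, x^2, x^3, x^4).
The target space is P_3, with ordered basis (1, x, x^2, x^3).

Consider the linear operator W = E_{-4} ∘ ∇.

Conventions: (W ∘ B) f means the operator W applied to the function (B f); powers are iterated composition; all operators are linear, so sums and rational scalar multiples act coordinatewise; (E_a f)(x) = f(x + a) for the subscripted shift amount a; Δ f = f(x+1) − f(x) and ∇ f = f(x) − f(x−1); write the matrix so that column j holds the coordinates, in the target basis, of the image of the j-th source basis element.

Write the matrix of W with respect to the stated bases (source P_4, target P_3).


the matrix is [[0, 1, -9, 61, -369]; [0, 0, 2, -27, 244]; [0, 0, 0, 3, -54]; [0, 0, 0, 0, 4]] (rows listed top to bottom)

image of 1: 0
image of x: 1
image of x^2: 2x - 9
image of x^3: 3x^2 - 27x + 61
image of x^4: 4x^3 - 54x^2 + 244x - 369
each image's coordinates form column j of the matrix


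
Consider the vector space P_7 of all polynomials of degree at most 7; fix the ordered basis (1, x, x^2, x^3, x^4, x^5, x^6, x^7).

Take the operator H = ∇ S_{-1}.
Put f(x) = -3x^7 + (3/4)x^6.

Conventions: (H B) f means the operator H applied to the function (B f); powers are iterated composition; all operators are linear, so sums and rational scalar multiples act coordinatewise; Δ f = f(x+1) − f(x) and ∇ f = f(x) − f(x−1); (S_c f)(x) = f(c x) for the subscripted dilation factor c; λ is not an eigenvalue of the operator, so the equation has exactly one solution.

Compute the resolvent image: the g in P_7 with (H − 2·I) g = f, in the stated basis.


write g with unknown coordinates in the stated basis and equate coefficients in (H − 2·I) g = f
solving from the highest basis element down gives g = (3/2)x^7 - (45/8)x^6 - (9/8)x^5 + (75/4)x^4 + (15/8)x^3 - 27x^2 - (9/8)x + 51/8
check: H g = -(21/2)x^6 - (9/4)x^5 + (75/2)x^4 + (15/4)x^3 - 54x^2 - (9/4)x + 51/4
so H g − 2·g = -3x^7 + (3/4)x^6 = f ✓

g(x) = (3/2)x^7 - (45/8)x^6 - (9/8)x^5 + (75/4)x^4 + (15/8)x^3 - 27x^2 - (9/8)x + 51/8


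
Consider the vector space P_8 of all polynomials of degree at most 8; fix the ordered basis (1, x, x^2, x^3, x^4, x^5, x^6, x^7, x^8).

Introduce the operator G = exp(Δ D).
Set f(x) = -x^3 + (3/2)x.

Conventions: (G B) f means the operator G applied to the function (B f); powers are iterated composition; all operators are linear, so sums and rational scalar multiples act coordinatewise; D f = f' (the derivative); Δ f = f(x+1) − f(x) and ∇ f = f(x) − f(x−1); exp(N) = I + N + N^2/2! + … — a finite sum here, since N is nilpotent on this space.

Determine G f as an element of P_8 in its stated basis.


order-1 term: -6x - 3
the series for exp(Δ D) f terminates at order 1
exp(Δ D) f = -x^3 - (9/2)x - 3

the image equals g(x) = -x^3 - (9/2)x - 3


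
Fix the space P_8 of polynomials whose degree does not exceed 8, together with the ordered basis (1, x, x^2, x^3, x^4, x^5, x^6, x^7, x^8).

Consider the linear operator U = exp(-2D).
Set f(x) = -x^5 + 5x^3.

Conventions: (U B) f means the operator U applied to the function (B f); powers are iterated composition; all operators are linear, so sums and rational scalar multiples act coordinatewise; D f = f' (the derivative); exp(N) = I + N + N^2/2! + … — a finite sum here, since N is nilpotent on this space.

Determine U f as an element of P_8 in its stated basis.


the image equals g(x) = -x^5 + 10x^4 - 35x^3 + 50x^2 - 20x - 8

order-1 term: 10x^4 - 30x^2
order-2 term: -40x^3 + 60x
order-3 term: 80x^2 - 40
order-4 term: -80x
order-5 term: 32
the series for exp(-2D) f terminates at order 5
exp(-2D) f = -x^5 + 10x^4 - 35x^3 + 50x^2 - 20x - 8


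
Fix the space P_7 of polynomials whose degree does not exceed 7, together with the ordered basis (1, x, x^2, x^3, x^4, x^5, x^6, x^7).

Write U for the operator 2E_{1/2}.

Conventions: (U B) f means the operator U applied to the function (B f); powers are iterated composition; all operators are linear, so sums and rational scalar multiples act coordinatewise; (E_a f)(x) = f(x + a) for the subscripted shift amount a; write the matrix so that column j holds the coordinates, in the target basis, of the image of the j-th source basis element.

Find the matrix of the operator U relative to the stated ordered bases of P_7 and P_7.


the matrix is [[2, 1, 1/2, 1/4, 1/8, 1/16, 1/32, 1/64]; [0, 2, 2, 3/2, 1, 5/8, 3/8, 7/32]; [0, 0, 2, 3, 3, 5/2, 15/8, 21/16]; [0, 0, 0, 2, 4, 5, 5, 35/8]; [0, 0, 0, 0, 2, 5, 15/2, 35/4]; [0, 0, 0, 0, 0, 2, 6, 21/2]; [0, 0, 0, 0, 0, 0, 2, 7]; [0, 0, 0, 0, 0, 0, 0, 2]] (rows listed top to bottom)

image of 1: 2
image of x: 2x + 1
image of x^2: 2x^2 + 2x + 1/2
image of x^3: 2x^3 + 3x^2 + (3/2)x + 1/4
image of x^4: 2x^4 + 4x^3 + 3x^2 + x + 1/8
image of x^5: 2x^5 + 5x^4 + 5x^3 + (5/2)x^2 + (5/8)x + 1/16
image of x^6: 2x^6 + 6x^5 + (15/2)x^4 + 5x^3 + (15/8)x^2 + (3/8)x + 1/32
image of x^7: 2x^7 + 7x^6 + (21/2)x^5 + (35/4)x^4 + (35/8)x^3 + (21/16)x^2 + (7/32)x + 1/64
each image's coordinates form column j of the matrix


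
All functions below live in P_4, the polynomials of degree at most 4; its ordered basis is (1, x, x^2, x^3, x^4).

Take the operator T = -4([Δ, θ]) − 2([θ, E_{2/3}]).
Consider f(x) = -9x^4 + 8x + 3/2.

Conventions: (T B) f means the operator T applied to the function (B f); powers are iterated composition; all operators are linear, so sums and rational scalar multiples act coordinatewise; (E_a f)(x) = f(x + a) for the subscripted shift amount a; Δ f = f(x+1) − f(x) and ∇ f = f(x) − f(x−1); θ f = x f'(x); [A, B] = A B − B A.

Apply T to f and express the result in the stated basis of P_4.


the image equals g(x) = 96x^3 + 336x^2 + 368x + 976/9

θ f = -36x^4 + 8x
Δ θ f = -144x^3 - 216x^2 - 144x - 28
Δ f = -36x^3 - 54x^2 - 36x - 1
θ Δ f = -108x^3 - 108x^2 - 36x
[Δ, θ] f = -36x^3 - 108x^2 - 108x - 28
(-4([Δ, θ])) f = 144x^3 + 432x^2 + 432x + 112
E_{2/3} f = -9x^4 - 24x^3 - 24x^2 - (8/3)x + 91/18
θ E_{2/3} f = -36x^4 - 72x^3 - 48x^2 - (8/3)x
θ f = -36x^4 + 8x
E_{2/3} θ f = -36x^4 - 96x^3 - 96x^2 - (104/3)x - 16/9
[θ, E_{2/3}] f = 24x^3 + 48x^2 + 32x + 16/9
(-2([θ, E_{2/3}])) f = -48x^3 - 96x^2 - 64x - 32/9
(-4([Δ, θ]) − 2([θ, E_{2/3}])) f = 96x^3 + 336x^2 + 368x + 976/9


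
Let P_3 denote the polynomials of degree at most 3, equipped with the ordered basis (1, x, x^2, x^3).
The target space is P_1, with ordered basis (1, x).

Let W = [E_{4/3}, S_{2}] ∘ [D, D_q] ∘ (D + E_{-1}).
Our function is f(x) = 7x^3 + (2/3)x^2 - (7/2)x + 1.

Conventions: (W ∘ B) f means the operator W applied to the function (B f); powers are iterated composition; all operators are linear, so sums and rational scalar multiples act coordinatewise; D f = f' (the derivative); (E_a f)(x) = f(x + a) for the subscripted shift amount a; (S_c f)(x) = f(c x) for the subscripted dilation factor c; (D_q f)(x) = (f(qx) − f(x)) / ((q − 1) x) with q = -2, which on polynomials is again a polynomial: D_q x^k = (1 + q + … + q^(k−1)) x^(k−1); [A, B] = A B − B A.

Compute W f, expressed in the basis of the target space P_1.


the image equals g(x) = 84

D f = 21x^2 + (4/3)x - 7/2
E_{-1} f = 7x^3 - (61/3)x^2 + (97/6)x - 11/6
(D + E_{-1}) f = 7x^3 + (2/3)x^2 + (35/2)x - 16/3
D_q (D + E_{-1}) f = 21x^2 - (2/3)x + 35/2
D D_q (D + E_{-1}) f = 42x - 2/3
D (D + E_{-1}) f = 21x^2 + (4/3)x + 35/2
D_q D (D + E_{-1}) f = -21x + 4/3
[D, D_q] (D + E_{-1}) f = 63x - 2
S_{2} [D, D_q] (D + E_{-1}) f = 126x - 2
E_{4/3} S_{2} [D, D_q] (D + E_{-1}) f = 126x + 166
E_{4/3} [D, D_q] (D + E_{-1}) f = 63x + 82
S_{2} E_{4/3} [D, D_q] (D + E_{-1}) f = 126x + 82
[E_{4/3}, S_{2}] [D, D_q] (D + E_{-1}) f = 84


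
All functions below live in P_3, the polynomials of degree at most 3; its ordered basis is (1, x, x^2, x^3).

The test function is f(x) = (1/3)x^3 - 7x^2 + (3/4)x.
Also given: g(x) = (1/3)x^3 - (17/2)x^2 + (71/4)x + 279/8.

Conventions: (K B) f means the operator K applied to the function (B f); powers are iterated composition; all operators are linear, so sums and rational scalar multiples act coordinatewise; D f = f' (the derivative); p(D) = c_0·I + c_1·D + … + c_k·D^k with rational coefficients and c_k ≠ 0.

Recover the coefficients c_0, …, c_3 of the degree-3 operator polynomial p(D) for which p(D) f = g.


D^0 f = (1/3)x^3 - 7x^2 + (3/4)x
D^1 f = x^2 - 14x + 3/4
D^2 f = 2x - 14
D^3 f = 2
matching coefficients of g against c_0 f + c_1 Df + … from the top degree down determines the c_i
solution: c_0 = 1, c_1 = -3/2, c_2 = -2, c_3 = 4

p(D) = I − (3/2)·D − 2·D^2 + 4·D^3, i.e. c_0 = 1, c_1 = -3/2, c_2 = -2, c_3 = 4


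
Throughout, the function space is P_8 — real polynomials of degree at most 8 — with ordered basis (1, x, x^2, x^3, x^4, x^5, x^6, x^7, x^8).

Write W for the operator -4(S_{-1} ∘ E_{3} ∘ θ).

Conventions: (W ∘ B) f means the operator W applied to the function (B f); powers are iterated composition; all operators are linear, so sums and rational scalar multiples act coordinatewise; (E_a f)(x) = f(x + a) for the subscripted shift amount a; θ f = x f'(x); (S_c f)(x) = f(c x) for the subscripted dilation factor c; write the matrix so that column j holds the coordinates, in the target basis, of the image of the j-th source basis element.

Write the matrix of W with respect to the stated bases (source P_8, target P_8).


image of 1: 0
image of x: 4x - 12
image of x^2: -8x^2 + 48x - 72
image of x^3: 12x^3 - 108x^2 + 324x - 324
image of x^4: -16x^4 + 192x^3 - 864x^2 + 1728x - 1296
image of x^5: 20x^5 - 300x^4 + 1800x^3 - 5400x^2 + 8100x - 4860
image of x^6: -24x^6 + 432x^5 - 3240x^4 + 12960x^3 - 29160x^2 + 34992x - 17496
image of x^7: 28x^7 - 588x^6 + 5292x^5 - 26460x^4 + 79380x^3 - 142884x^2 + 142884x - 61236
image of x^8: -32x^8 + 768x^7 - 8064x^6 + 48384x^5 - 181440x^4 + 435456x^3 - 653184x^2 + 559872x - 209952
each image's coordinates form column j of the matrix

the matrix is [[0, -12, -72, -324, -1296, -4860, -17496, -61236, -209952]; [0, 4, 48, 324, 1728, 8100, 34992, 142884, 559872]; [0, 0, -8, -108, -864, -5400, -29160, -142884, -653184]; [0, 0, 0, 12, 192, 1800, 12960, 79380, 435456]; [0, 0, 0, 0, -16, -300, -3240, -26460, -181440]; [0, 0, 0, 0, 0, 20, 432, 5292, 48384]; [0, 0, 0, 0, 0, 0, -24, -588, -8064]; [0, 0, 0, 0, 0, 0, 0, 28, 768]; [0, 0, 0, 0, 0, 0, 0, 0, -32]] (rows listed top to bottom)


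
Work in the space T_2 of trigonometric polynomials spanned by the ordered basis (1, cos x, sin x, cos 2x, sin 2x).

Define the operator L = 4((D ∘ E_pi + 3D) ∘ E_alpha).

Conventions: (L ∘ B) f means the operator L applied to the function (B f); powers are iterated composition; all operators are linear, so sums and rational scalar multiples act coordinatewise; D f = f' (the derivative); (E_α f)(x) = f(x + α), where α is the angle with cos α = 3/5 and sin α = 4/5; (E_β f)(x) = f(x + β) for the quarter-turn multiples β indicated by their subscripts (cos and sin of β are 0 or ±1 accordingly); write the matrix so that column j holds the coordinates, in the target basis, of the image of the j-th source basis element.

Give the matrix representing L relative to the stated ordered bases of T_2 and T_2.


image of 1: 0
image of cos x: -(32/5)cos x - (24/5)sin x
image of sin x: (24/5)cos x - (32/5)sin x
image of cos 2x: -(768/25)cos 2x + (224/25)sin 2x
image of sin 2x: -(224/25)cos 2x - (768/25)sin 2x
each image's coordinates form column j of the matrix

the matrix is [[0, 0, 0, 0, 0]; [0, -32/5, 24/5, 0, 0]; [0, -24/5, -32/5, 0, 0]; [0, 0, 0, -768/25, -224/25]; [0, 0, 0, 224/25, -768/25]] (rows listed top to bottom)


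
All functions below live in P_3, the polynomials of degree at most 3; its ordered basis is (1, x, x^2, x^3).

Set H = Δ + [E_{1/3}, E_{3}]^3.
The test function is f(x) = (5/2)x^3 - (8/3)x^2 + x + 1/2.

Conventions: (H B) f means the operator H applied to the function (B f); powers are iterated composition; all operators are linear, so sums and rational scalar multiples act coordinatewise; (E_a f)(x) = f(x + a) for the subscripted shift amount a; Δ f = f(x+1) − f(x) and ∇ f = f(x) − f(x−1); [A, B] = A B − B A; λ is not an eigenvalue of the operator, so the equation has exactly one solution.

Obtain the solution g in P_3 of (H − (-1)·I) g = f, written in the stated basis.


write g with unknown coordinates in the stated basis and equate coefficients in (H − (-1)·I) g = f
solving from the highest basis element down gives g = (5/2)x^3 - (61/6)x^2 + (83/6)x - 17/3
check: H g = (15/2)x^2 - (77/6)x + 37/6
so H g − (-1)·g = (5/2)x^3 - (8/3)x^2 + x + 1/2 = f ✓

the result is g(x) = (5/2)x^3 - (61/6)x^2 + (83/6)x - 17/3


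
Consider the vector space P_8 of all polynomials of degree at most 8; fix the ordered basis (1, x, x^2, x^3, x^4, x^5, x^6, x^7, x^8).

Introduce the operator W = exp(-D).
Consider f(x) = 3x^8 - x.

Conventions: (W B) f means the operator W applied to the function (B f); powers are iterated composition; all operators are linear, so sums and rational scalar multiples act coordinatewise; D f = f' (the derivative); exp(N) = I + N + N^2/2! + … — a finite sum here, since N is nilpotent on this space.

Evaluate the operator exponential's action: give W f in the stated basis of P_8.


the image equals g(x) = 3x^8 - 24x^7 + 84x^6 - 168x^5 + 210x^4 - 168x^3 + 84x^2 - 25x + 4

order-1 term: -24x^7 + 1
order-2 term: 84x^6
order-3 term: -168x^5
order-4 term: 210x^4
order-5 term: -168x^3
order-6 term: 84x^2
order-7 term: -24x
order-8 term: 3
the series for exp(-D) f terminates at order 8
exp(-D) f = 3x^8 - 24x^7 + 84x^6 - 168x^5 + 210x^4 - 168x^3 + 84x^2 - 25x + 4


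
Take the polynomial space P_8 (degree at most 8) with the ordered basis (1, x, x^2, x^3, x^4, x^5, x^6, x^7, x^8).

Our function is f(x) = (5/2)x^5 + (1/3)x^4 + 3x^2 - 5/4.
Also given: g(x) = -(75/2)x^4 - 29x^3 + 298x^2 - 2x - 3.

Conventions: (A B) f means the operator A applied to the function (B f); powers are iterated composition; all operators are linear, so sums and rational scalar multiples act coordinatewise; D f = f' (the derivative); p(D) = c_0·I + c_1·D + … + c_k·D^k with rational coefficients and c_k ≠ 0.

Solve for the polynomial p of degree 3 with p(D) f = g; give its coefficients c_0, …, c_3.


c_0 = 0, c_1 = -3, c_2 = -1/2, c_3 = 2

D^0 f = (5/2)x^5 + (1/3)x^4 + 3x^2 - 5/4
D^1 f = (25/2)x^4 + (4/3)x^3 + 6x
D^2 f = 50x^3 + 4x^2 + 6
D^3 f = 150x^2 + 8x
matching coefficients of g against c_0 f + c_1 Df + … from the top degree down determines the c_i
solution: c_0 = 0, c_1 = -3, c_2 = -1/2, c_3 = 2


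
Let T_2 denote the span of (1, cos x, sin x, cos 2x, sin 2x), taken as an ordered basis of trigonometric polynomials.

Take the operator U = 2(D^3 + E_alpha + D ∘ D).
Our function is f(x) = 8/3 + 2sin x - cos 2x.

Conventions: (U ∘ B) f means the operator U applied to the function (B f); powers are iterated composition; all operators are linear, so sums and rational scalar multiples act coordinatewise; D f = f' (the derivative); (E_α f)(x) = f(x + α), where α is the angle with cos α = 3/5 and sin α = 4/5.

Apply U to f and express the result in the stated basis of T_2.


D f = 2cos x + 2sin 2x
D D f = -2sin x + 4cos 2x
D D D f = -2cos x - 8sin 2x
E_alpha f = 8/3 + (8/5)cos x + (6/5)sin x + (7/25)cos 2x + (24/25)sin 2x
D f = 2cos x + 2sin 2x
D D f = -2sin x + 4cos 2x
(D^3 + E_alpha + D ∘ D) f = 8/3 - (2/5)cos x - (4/5)sin x + (107/25)cos 2x - (176/25)sin 2x
(2(D^3 + E_alpha + D ∘ D)) f = 16/3 - (4/5)cos x - (8/5)sin x + (214/25)cos 2x - (352/25)sin 2x

the result is g(x) = 16/3 - (4/5)cos x - (8/5)sin x + (214/25)cos 2x - (352/25)sin 2x


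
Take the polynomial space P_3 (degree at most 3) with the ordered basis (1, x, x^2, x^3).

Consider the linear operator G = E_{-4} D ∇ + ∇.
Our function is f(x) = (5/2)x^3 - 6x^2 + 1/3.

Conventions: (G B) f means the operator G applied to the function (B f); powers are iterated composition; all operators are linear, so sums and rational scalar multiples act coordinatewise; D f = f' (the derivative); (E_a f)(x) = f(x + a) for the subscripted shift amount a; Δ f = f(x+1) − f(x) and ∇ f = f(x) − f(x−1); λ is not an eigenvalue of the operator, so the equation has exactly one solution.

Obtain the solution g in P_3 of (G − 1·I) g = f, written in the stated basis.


write g with unknown coordinates in the stated basis and equate coefficients in (G − 1·I) g = f
solving from the highest basis element down gives g = -(5/2)x^3 - (3/2)x^2 - (21/2)x + 158/3
check: G g = -(15/2)x^2 - (21/2)x + 53
so G g − 1·g = (5/2)x^3 - 6x^2 + 1/3 = f ✓

g(x) = -(5/2)x^3 - (3/2)x^2 - (21/2)x + 158/3


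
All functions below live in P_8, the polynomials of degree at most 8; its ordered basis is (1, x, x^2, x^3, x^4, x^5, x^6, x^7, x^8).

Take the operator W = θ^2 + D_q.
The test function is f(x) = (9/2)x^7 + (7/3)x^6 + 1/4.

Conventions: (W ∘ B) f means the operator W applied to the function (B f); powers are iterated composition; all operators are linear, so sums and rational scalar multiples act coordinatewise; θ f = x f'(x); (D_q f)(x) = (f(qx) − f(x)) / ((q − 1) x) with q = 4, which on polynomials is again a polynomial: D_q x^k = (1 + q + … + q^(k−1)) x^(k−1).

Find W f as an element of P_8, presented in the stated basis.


θ f = (63/2)x^7 + 14x^6
θ θ f = (441/2)x^7 + 84x^6
D_q f = (49149/2)x^6 + 3185x^5
(θ^2 + D_q) f = (441/2)x^7 + (49317/2)x^6 + 3185x^5

g(x) = (441/2)x^7 + (49317/2)x^6 + 3185x^5


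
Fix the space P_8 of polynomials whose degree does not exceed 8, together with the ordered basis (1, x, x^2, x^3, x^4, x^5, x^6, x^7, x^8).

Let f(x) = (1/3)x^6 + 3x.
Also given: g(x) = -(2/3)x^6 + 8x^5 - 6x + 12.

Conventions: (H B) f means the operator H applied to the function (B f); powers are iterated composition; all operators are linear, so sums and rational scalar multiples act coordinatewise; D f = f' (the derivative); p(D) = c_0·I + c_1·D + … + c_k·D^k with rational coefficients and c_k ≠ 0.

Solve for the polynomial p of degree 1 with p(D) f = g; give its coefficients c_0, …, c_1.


D^0 f = (1/3)x^6 + 3x
D^1 f = 2x^5 + 3
matching coefficients of g against c_0 f + c_1 Df + … from the top degree down determines the c_i
solution: c_0 = -2, c_1 = 4

c_0 = -2, c_1 = 4


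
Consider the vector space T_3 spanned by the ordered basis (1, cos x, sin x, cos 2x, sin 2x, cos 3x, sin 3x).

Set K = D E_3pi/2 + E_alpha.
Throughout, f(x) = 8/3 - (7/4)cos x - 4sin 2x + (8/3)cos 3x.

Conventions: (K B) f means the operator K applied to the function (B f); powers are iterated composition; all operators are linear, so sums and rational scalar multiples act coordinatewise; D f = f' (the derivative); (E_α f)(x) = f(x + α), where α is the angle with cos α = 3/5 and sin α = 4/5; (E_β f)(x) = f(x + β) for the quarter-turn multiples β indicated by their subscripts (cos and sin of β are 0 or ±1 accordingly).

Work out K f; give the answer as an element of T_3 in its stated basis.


E_3pi/2 f = 8/3 - (7/4)sin x + 4sin 2x - (8/3)sin 3x
D E_3pi/2 f = -(7/4)cos x + 8cos 2x - 8cos 3x
E_alpha f = 8/3 - (21/20)cos x + (7/5)sin x - (96/25)cos 2x + (28/25)sin 2x - (312/125)cos 3x - (352/375)sin 3x
(D E_3pi/2 + E_alpha) f = 8/3 - (14/5)cos x + (7/5)sin x + (104/25)cos 2x + (28/25)sin 2x - (1312/125)cos 3x - (352/375)sin 3x

g(x) = 8/3 - (14/5)cos x + (7/5)sin x + (104/25)cos 2x + (28/25)sin 2x - (1312/125)cos 3x - (352/375)sin 3x


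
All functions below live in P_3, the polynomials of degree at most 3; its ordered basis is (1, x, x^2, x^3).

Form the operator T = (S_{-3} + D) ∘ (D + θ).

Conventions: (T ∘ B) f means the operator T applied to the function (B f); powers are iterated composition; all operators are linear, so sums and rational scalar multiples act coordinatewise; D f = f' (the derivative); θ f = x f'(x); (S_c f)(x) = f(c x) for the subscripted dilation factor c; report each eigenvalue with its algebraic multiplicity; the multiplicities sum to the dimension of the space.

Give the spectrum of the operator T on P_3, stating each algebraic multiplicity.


λ = -81 (multiplicity 1), λ = -3 (multiplicity 1), λ = 0 (multiplicity 1), λ = 18 (multiplicity 1)

image of 1: 0
image of x: -3x + 2
image of x^2: 18x^2 - 2x + 2
image of x^3: -81x^3 + 36x^2 + 6x
the matrix is upper triangular; its diagonal is (0, -3, 18, -81)
for a triangular matrix the eigenvalues are the diagonal entries, with algebraic multiplicity their repetition count


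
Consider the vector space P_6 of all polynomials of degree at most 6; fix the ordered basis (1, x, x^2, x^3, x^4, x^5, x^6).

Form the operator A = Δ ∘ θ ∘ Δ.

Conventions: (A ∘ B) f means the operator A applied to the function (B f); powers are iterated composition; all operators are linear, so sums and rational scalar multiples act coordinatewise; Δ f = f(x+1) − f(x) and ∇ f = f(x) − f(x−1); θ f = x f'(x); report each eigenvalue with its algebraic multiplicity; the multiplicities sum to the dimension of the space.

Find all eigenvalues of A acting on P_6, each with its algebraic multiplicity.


image of 1: 0
image of x: 0
image of x^2: 2
image of x^3: 12x + 9
image of x^4: 36x^2 + 60x + 28
image of x^5: 80x^3 + 210x^2 + 210x + 75
image of x^6: 150x^4 + 540x^3 + 840x^2 + 630x + 186
the matrix is upper triangular; its diagonal is (0, 0, 0, 0, 0, 0, 0)
for a triangular matrix the eigenvalues are the diagonal entries, with algebraic multiplicity their repetition count

λ = 0 (multiplicity 7)


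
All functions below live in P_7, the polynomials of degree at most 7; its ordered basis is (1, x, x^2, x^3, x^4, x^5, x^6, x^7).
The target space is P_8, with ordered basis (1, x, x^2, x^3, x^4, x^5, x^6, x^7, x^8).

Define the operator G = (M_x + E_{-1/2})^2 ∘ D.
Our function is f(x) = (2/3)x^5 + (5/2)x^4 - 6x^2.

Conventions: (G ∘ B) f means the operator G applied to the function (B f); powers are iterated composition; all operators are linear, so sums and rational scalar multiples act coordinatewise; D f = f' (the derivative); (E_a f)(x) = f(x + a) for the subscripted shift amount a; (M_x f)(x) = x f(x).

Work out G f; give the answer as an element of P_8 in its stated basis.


the image equals g(x) = (10/3)x^6 + (50/3)x^5 + (25/3)x^4 - 37x^3 - (52/3)x^2 + (53/3)x + 137/48

D f = (10/3)x^4 + 10x^3 - 12x
M_x D f = (10/3)x^5 + 10x^4 - 12x^2
E_{-1/2} D f = (10/3)x^4 + (10/3)x^3 - 10x^2 - (37/6)x + 119/24
(M_x + E_{-1/2}) D f = (10/3)x^5 + (40/3)x^4 + (10/3)x^3 - 22x^2 - (37/6)x + 119/24
M_x (M_x + E_{-1/2}) D f = (10/3)x^6 + (40/3)x^5 + (10/3)x^4 - 22x^3 - (37/6)x^2 + (119/24)x
E_{-1/2} (M_x + E_{-1/2}) D f = (10/3)x^5 + 5x^4 - 15x^3 - (67/6)x^2 + (305/24)x + 137/48
(M_x + E_{-1/2}) (M_x + E_{-1/2}) D f = (10/3)x^6 + (50/3)x^5 + (25/3)x^4 - 37x^3 - (52/3)x^2 + (53/3)x + 137/48


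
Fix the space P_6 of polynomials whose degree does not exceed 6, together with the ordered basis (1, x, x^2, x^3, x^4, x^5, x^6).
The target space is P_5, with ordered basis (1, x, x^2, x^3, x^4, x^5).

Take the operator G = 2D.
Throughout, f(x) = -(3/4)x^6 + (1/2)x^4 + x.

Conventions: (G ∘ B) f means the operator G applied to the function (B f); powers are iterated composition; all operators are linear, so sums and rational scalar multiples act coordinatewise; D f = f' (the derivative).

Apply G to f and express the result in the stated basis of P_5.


the result is g(x) = -9x^5 + 4x^3 + 2

D f = -(9/2)x^5 + 2x^3 + 1
(2D) f = -9x^5 + 4x^3 + 2


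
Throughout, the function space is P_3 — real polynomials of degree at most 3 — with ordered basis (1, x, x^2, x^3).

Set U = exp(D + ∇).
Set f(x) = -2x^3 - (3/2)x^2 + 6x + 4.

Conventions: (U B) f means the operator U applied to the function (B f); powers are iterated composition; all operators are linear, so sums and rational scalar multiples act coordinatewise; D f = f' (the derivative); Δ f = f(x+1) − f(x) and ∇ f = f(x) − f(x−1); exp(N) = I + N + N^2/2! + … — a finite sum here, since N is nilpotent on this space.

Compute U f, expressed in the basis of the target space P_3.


g(x) = -2x^3 - (27/2)x^2 - 18x + 11/2

order-1 term: -12x^2 + 23/2
order-2 term: -24x + 6
order-3 term: -16
the series for exp(D + ∇) f terminates at order 3
exp(D + ∇) f = -2x^3 - (27/2)x^2 - 18x + 11/2


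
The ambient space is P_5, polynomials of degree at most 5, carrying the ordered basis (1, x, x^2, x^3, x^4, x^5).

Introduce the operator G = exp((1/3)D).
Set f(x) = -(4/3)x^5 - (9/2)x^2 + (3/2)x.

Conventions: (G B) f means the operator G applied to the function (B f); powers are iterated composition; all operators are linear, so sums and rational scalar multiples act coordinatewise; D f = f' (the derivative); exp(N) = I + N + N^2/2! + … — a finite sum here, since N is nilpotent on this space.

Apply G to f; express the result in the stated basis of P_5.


g(x) = -(4/3)x^5 - (20/9)x^4 - (40/27)x^3 - (809/162)x^2 - (769/486)x - 4/729

order-1 term: -(20/9)x^4 - 3x + 1/2
order-2 term: -(40/27)x^3 - 1/2
order-3 term: -(40/81)x^2
order-4 term: -(20/243)x
order-5 term: -4/729
the series for exp((1/3)D) f terminates at order 5
exp((1/3)D) f = -(4/3)x^5 - (20/9)x^4 - (40/27)x^3 - (809/162)x^2 - (769/486)x - 4/729


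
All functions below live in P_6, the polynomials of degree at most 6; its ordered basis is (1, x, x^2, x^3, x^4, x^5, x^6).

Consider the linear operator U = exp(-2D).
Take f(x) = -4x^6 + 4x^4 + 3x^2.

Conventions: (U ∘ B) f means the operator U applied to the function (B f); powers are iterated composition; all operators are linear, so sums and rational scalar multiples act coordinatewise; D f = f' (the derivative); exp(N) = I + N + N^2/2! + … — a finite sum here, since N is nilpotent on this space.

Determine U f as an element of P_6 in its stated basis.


g(x) = -4x^6 + 48x^5 - 236x^4 + 608x^3 - 861x^2 + 628x - 180

order-1 term: 48x^5 - 32x^3 - 12x
order-2 term: -240x^4 + 96x^2 + 12
order-3 term: 640x^3 - 128x
order-4 term: -960x^2 + 64
order-5 term: 768x
order-6 term: -256
the series for exp(-2D) f terminates at order 6
exp(-2D) f = -4x^6 + 48x^5 - 236x^4 + 608x^3 - 861x^2 + 628x - 180


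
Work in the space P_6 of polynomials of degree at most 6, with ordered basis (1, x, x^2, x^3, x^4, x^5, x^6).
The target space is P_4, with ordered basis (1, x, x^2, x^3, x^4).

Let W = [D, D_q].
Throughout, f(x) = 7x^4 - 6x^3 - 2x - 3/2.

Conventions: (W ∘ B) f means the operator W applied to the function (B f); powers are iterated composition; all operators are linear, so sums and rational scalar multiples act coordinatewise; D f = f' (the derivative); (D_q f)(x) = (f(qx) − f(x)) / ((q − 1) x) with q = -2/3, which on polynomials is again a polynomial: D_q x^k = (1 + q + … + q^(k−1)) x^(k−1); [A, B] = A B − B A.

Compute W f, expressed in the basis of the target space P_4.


D_q f = (91/27)x^3 - (14/3)x^2 - 2
D D_q f = (91/9)x^2 - (28/3)x
D f = 28x^3 - 18x^2 - 2
D_q D f = (196/9)x^2 - 6x
[D, D_q] f = -(35/3)x^2 - (10/3)x

g(x) = -(35/3)x^2 - (10/3)x


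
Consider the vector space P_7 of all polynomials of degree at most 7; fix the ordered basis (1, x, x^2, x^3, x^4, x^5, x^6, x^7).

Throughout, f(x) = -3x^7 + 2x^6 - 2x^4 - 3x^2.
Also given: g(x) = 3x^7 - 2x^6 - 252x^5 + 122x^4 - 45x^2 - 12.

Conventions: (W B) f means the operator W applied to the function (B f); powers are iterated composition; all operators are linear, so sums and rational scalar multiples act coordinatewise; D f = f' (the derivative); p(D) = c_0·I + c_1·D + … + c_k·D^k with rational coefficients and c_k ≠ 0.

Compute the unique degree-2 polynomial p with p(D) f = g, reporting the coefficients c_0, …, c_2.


c_0 = -1, c_1 = 0, c_2 = 2

D^0 f = -3x^7 + 2x^6 - 2x^4 - 3x^2
D^1 f = -21x^6 + 12x^5 - 8x^3 - 6x
D^2 f = -126x^5 + 60x^4 - 24x^2 - 6
matching coefficients of g against c_0 f + c_1 Df + … from the top degree down determines the c_i
solution: c_0 = -1, c_1 = 0, c_2 = 2


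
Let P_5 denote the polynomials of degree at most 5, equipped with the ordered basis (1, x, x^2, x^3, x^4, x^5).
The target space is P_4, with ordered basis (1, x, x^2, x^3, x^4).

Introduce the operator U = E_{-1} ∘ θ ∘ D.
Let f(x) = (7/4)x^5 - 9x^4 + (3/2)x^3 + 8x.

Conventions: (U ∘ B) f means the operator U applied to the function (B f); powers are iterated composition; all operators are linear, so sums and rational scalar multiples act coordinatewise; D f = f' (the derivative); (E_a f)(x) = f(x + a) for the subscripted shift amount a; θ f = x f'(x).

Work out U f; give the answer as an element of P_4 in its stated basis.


the image equals g(x) = 35x^4 - 248x^3 + 543x^2 - 482x + 152

D f = (35/4)x^4 - 36x^3 + (9/2)x^2 + 8
θ D f = 35x^4 - 108x^3 + 9x^2
E_{-1} θ D f = 35x^4 - 248x^3 + 543x^2 - 482x + 152


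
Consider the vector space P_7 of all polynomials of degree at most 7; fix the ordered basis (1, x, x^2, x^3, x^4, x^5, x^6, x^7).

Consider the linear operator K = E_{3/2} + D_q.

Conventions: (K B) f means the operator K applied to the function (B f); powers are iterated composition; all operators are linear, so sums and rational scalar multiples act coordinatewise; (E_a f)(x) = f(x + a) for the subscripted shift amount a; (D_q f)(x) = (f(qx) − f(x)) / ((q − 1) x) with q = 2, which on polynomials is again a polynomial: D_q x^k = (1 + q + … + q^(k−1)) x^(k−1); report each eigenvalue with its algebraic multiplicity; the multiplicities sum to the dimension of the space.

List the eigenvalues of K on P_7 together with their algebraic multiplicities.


λ = 1 (multiplicity 8)

image of 1: 1
image of x: x + 5/2
image of x^2: x^2 + 6x + 9/4
image of x^3: x^3 + (23/2)x^2 + (27/4)x + 27/8
image of x^4: x^4 + 21x^3 + (27/2)x^2 + (27/2)x + 81/16
image of x^5: x^5 + (77/2)x^4 + (45/2)x^3 + (135/4)x^2 + (405/16)x + 243/32
image of x^6: x^6 + 72x^5 + (135/4)x^4 + (135/2)x^3 + (1215/16)x^2 + (729/16)x + 729/64
image of x^7: x^7 + (275/2)x^6 + (189/4)x^5 + (945/8)x^4 + (2835/16)x^3 + (5103/32)x^2 + (5103/64)x + 2187/128
the matrix is upper triangular; its diagonal is (1, 1, 1, 1, 1, 1, 1, 1)
for a triangular matrix the eigenvalues are the diagonal entries, with algebraic multiplicity their repetition count


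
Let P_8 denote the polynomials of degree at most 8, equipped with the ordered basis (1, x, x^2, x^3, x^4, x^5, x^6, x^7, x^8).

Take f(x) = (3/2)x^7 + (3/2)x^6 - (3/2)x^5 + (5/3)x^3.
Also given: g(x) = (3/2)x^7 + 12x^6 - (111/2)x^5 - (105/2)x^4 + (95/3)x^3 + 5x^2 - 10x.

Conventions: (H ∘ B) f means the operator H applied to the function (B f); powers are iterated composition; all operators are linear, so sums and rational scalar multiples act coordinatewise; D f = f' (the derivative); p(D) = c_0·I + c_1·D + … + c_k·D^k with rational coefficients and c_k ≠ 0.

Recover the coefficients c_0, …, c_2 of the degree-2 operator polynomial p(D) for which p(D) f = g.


D^0 f = (3/2)x^7 + (3/2)x^6 - (3/2)x^5 + (5/3)x^3
D^1 f = (21/2)x^6 + 9x^5 - (15/2)x^4 + 5x^2
D^2 f = 63x^5 + 45x^4 - 30x^3 + 10x
matching coefficients of g against c_0 f + c_1 Df + … from the top degree down determines the c_i
solution: c_0 = 1, c_1 = 1, c_2 = -1

c_0 = 1, c_1 = 1, c_2 = -1


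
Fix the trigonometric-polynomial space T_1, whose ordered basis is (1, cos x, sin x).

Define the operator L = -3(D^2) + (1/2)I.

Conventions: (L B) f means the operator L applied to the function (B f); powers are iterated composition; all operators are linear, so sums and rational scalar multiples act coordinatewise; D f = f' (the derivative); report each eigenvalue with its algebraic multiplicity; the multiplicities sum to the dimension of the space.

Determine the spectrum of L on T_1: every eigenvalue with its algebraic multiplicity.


λ = 1/2 (multiplicity 1), λ = 7/2 (multiplicity 2)

image of 1: 1/2
image of cos x: (7/2)cos x
image of sin x: (7/2)sin x
the matrix is diagonal; its diagonal is (1/2, 7/2, 7/2)
for a triangular matrix the eigenvalues are the diagonal entries, with algebraic multiplicity their repetition count


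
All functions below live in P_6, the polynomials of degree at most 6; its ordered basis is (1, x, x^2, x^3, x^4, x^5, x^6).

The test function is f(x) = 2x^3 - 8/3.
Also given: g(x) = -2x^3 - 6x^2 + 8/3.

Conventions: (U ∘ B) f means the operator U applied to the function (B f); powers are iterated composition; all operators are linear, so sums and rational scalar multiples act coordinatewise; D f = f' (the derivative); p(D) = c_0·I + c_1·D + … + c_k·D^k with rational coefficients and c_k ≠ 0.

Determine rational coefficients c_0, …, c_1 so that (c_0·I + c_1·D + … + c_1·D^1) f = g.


D^0 f = 2x^3 - 8/3
D^1 f = 6x^2
matching coefficients of g against c_0 f + c_1 Df + … from the top degree down determines the c_i
solution: c_0 = -1, c_1 = -1

c_0 = -1, c_1 = -1


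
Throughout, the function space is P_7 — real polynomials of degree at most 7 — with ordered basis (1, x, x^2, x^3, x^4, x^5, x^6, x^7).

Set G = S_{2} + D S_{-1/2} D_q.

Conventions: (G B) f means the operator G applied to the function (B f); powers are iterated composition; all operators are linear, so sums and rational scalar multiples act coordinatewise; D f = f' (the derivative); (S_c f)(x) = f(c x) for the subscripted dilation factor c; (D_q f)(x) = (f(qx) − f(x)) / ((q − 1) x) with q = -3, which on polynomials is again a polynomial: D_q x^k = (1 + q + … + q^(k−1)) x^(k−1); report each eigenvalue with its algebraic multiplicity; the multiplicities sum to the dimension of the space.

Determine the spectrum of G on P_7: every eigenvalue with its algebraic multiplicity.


λ = 1 (multiplicity 1), λ = 2 (multiplicity 1), λ = 4 (multiplicity 1), λ = 8 (multiplicity 1), λ = 16 (multiplicity 1), λ = 32 (multiplicity 1), λ = 64 (multiplicity 1), λ = 128 (multiplicity 1)

image of 1: 1
image of x: 2x
image of x^2: 4x^2 + 1
image of x^3: 8x^3 + (7/2)x
image of x^4: 16x^4 + (15/2)x^2
image of x^5: 32x^5 + (61/4)x^3
image of x^6: 64x^6 + (455/16)x^4
image of x^7: 128x^7 + (1641/32)x^5
the matrix is upper triangular; its diagonal is (1, 2, 4, 8, 16, 32, 64, 128)
for a triangular matrix the eigenvalues are the diagonal entries, with algebraic multiplicity their repetition count


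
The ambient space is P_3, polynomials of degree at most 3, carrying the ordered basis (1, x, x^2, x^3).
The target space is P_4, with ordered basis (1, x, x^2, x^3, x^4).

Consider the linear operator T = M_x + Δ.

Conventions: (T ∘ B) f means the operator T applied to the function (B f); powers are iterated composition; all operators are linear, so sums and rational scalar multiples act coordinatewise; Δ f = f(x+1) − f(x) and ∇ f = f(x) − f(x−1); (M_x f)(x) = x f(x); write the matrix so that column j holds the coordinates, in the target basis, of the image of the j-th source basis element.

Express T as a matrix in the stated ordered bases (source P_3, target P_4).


the matrix is [[0, 1, 1, 1]; [1, 0, 2, 3]; [0, 1, 0, 3]; [0, 0, 1, 0]; [0, 0, 0, 1]] (rows listed top to bottom)

image of 1: x
image of x: x^2 + 1
image of x^2: x^3 + 2x + 1
image of x^3: x^4 + 3x^2 + 3x + 1
each image's coordinates form column j of the matrix


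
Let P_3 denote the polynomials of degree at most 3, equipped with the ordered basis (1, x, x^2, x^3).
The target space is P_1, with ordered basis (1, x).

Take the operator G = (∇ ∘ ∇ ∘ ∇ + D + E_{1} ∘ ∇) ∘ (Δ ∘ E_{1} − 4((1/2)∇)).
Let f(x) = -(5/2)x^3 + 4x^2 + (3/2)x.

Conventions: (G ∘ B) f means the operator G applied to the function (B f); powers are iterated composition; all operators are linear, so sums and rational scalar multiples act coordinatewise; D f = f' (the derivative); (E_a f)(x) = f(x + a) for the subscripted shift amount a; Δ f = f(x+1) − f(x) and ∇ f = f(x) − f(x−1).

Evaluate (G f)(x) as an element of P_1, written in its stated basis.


the result is g(x) = 30x - 167/2

E_{1} f = -(5/2)x^3 - (7/2)x^2 + 2x + 3
Δ E_{1} f = -(15/2)x^2 - (29/2)x - 4
∇ f = -(15/2)x^2 + (31/2)x - 5
((1/2)∇) f = -(15/4)x^2 + (31/4)x - 5/2
(-4((1/2)∇)) f = 15x^2 - 31x + 10
(Δ ∘ E_{1} − 4((1/2)∇)) f = (15/2)x^2 - (91/2)x + 6
∇ (Δ ∘ E_{1} − 4((1/2)∇)) f = 15x - 53
∇ ∇ (Δ ∘ E_{1} − 4((1/2)∇)) f = 15
∇ ∇ ∇ (Δ ∘ E_{1} − 4((1/2)∇)) f = 0
D (Δ ∘ E_{1} − 4((1/2)∇)) f = 15x - 91/2
∇ (Δ ∘ E_{1} − 4((1/2)∇)) f = 15x - 53
E_{1} ∇ (Δ ∘ E_{1} − 4((1/2)∇)) f = 15x - 38
(∇ ∘ ∇ ∘ ∇ + D + E_{1} ∘ ∇) (Δ ∘ E_{1} − 4((1/2)∇)) f = 30x - 167/2


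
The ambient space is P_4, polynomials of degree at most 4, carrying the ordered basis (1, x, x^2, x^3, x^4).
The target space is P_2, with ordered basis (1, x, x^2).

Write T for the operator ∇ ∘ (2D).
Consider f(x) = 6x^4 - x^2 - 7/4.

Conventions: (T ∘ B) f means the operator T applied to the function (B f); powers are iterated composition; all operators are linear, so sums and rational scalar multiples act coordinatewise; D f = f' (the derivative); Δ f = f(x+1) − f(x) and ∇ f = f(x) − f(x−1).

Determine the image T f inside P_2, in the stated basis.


the image equals g(x) = 144x^2 - 144x + 44

D f = 24x^3 - 2x
(2D) f = 48x^3 - 4x
∇ (2D) f = 144x^2 - 144x + 44


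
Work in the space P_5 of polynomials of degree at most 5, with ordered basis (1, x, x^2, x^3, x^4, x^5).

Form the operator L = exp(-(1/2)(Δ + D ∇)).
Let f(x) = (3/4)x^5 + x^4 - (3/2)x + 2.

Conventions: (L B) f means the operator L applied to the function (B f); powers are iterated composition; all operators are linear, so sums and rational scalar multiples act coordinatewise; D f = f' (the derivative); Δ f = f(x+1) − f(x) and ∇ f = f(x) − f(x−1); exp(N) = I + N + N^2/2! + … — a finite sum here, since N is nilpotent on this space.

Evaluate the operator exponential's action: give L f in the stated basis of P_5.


the result is g(x) = (3/4)x^5 - (7/8)x^4 - (91/8)x^3 + (255/16)x^2 + (719/64)x - 1491/128

order-1 term: -(15/8)x^4 - (53/4)x^3 - (3/2)x^2 - (43/8)x - 1/4
order-2 term: (15/8)x^3 + (147/8)x^2 + (429/16)x - 29/16
order-3 term: -(15/16)x^2 - (143/16)x - 417/32
order-4 term: (15/64)x + 47/32
order-5 term: -3/128
the series for exp(-(1/2)(Δ + D ∇)) f terminates at order 5
exp(-(1/2)(Δ + D ∇)) f = (3/4)x^5 - (7/8)x^4 - (91/8)x^3 + (255/16)x^2 + (719/64)x - 1491/128


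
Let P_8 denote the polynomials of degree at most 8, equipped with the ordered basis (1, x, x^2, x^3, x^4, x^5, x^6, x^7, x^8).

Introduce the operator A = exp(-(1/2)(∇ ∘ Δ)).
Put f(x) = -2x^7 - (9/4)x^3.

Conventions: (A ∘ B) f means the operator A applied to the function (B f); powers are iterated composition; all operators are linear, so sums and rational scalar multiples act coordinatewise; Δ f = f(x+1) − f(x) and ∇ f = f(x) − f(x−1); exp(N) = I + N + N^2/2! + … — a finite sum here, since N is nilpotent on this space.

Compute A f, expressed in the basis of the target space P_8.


order-1 term: 42x^5 + 70x^3 + (83/4)x
order-2 term: -210x^3 - 210x
order-3 term: 210x
the series for exp(-(1/2)(∇ ∘ Δ)) f terminates at order 3
exp(-(1/2)(∇ ∘ Δ)) f = -2x^7 + 42x^5 - (569/4)x^3 + (83/4)x

the image equals g(x) = -2x^7 + 42x^5 - (569/4)x^3 + (83/4)x


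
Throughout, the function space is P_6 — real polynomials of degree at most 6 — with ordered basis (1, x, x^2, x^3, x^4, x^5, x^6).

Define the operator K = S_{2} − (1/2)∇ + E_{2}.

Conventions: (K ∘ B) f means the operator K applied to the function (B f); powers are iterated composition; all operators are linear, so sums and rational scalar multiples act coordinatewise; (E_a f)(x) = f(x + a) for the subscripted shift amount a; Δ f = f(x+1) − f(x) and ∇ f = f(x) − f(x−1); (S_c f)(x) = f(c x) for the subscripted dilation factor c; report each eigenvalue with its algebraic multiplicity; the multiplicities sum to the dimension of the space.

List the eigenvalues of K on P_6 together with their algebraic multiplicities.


λ = 2 (multiplicity 1), λ = 3 (multiplicity 1), λ = 5 (multiplicity 1), λ = 9 (multiplicity 1), λ = 17 (multiplicity 1), λ = 33 (multiplicity 1), λ = 65 (multiplicity 1)

image of 1: 2
image of x: 3x + 3/2
image of x^2: 5x^2 + 3x + 9/2
image of x^3: 9x^3 + (9/2)x^2 + (27/2)x + 15/2
image of x^4: 17x^4 + 6x^3 + 27x^2 + 30x + 33/2
image of x^5: 33x^5 + (15/2)x^4 + 45x^3 + 75x^2 + (165/2)x + 63/2
image of x^6: 65x^6 + 9x^5 + (135/2)x^4 + 150x^3 + (495/2)x^2 + 189x + 129/2
the matrix is upper triangular; its diagonal is (2, 3, 5, 9, 17, 33, 65)
for a triangular matrix the eigenvalues are the diagonal entries, with algebraic multiplicity their repetition count
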